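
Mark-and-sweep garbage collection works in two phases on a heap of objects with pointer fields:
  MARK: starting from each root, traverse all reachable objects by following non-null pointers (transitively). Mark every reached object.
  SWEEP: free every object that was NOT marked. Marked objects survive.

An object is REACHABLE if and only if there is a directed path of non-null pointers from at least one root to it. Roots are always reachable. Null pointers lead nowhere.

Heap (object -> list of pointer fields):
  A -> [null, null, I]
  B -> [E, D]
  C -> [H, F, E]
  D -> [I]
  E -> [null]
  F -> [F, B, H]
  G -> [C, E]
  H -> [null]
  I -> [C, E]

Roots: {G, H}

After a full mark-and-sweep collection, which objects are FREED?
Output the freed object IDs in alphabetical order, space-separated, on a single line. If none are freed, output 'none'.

Roots: G H
Mark G: refs=C E, marked=G
Mark H: refs=null, marked=G H
Mark C: refs=H F E, marked=C G H
Mark E: refs=null, marked=C E G H
Mark F: refs=F B H, marked=C E F G H
Mark B: refs=E D, marked=B C E F G H
Mark D: refs=I, marked=B C D E F G H
Mark I: refs=C E, marked=B C D E F G H I
Unmarked (collected): A

Answer: A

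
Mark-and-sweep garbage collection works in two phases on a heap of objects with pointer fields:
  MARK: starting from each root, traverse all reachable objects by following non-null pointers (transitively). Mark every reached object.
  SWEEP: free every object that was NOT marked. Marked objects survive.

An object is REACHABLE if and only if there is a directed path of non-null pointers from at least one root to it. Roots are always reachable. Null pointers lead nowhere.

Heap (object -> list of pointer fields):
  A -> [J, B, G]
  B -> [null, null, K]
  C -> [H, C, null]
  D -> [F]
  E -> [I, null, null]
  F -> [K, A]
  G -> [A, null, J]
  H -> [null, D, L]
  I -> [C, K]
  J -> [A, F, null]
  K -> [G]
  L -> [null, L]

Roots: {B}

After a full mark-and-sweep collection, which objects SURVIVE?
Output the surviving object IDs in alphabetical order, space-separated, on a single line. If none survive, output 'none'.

Answer: A B F G J K

Derivation:
Roots: B
Mark B: refs=null null K, marked=B
Mark K: refs=G, marked=B K
Mark G: refs=A null J, marked=B G K
Mark A: refs=J B G, marked=A B G K
Mark J: refs=A F null, marked=A B G J K
Mark F: refs=K A, marked=A B F G J K
Unmarked (collected): C D E H I L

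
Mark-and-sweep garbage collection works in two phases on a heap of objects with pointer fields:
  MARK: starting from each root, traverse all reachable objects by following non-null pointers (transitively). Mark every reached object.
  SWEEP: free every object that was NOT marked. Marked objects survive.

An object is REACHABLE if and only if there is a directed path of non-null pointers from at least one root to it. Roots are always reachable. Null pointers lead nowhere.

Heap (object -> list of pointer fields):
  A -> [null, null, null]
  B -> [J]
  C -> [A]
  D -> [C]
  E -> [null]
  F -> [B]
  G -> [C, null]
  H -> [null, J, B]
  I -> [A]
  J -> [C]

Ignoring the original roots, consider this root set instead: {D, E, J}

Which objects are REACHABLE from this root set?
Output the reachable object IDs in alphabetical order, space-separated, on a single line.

Roots: D E J
Mark D: refs=C, marked=D
Mark E: refs=null, marked=D E
Mark J: refs=C, marked=D E J
Mark C: refs=A, marked=C D E J
Mark A: refs=null null null, marked=A C D E J
Unmarked (collected): B F G H I

Answer: A C D E J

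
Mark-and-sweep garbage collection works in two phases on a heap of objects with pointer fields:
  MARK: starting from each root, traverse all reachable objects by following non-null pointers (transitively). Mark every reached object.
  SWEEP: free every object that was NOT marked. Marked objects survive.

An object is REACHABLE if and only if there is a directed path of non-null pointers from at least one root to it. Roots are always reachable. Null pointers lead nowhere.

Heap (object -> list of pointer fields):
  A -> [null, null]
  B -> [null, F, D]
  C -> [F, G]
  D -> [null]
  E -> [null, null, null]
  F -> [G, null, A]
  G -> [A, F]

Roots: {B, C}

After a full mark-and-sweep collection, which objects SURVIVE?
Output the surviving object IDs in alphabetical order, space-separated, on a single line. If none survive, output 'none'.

Roots: B C
Mark B: refs=null F D, marked=B
Mark C: refs=F G, marked=B C
Mark F: refs=G null A, marked=B C F
Mark D: refs=null, marked=B C D F
Mark G: refs=A F, marked=B C D F G
Mark A: refs=null null, marked=A B C D F G
Unmarked (collected): E

Answer: A B C D F G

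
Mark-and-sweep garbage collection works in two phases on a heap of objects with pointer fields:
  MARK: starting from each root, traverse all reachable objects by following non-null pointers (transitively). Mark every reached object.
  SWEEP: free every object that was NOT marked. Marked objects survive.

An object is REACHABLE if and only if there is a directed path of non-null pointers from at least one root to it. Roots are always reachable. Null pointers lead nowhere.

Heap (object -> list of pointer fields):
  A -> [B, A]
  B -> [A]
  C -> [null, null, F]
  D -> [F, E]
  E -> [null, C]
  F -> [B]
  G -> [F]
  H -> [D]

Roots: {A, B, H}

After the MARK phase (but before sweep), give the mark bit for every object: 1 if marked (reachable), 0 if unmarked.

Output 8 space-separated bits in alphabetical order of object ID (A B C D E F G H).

Answer: 1 1 1 1 1 1 0 1

Derivation:
Roots: A B H
Mark A: refs=B A, marked=A
Mark B: refs=A, marked=A B
Mark H: refs=D, marked=A B H
Mark D: refs=F E, marked=A B D H
Mark F: refs=B, marked=A B D F H
Mark E: refs=null C, marked=A B D E F H
Mark C: refs=null null F, marked=A B C D E F H
Unmarked (collected): G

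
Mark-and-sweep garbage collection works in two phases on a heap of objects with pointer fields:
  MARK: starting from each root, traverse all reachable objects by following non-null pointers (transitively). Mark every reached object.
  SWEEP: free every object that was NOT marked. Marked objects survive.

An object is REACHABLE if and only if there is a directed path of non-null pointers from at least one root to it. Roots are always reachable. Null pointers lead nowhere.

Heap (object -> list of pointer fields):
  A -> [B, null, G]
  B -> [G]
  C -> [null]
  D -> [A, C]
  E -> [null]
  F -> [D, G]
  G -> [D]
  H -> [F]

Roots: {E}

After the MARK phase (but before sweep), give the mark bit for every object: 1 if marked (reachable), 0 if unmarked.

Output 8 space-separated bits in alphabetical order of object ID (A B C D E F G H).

Answer: 0 0 0 0 1 0 0 0

Derivation:
Roots: E
Mark E: refs=null, marked=E
Unmarked (collected): A B C D F G H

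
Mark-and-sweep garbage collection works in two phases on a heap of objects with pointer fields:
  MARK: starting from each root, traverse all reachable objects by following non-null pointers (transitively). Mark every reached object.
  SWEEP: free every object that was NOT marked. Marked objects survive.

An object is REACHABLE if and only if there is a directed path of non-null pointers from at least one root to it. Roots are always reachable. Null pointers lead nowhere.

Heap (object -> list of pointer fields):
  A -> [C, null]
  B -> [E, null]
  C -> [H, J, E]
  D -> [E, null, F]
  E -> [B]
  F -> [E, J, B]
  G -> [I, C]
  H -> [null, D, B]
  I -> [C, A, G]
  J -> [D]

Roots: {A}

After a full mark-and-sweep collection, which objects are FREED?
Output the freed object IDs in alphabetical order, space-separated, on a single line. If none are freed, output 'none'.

Roots: A
Mark A: refs=C null, marked=A
Mark C: refs=H J E, marked=A C
Mark H: refs=null D B, marked=A C H
Mark J: refs=D, marked=A C H J
Mark E: refs=B, marked=A C E H J
Mark D: refs=E null F, marked=A C D E H J
Mark B: refs=E null, marked=A B C D E H J
Mark F: refs=E J B, marked=A B C D E F H J
Unmarked (collected): G I

Answer: G I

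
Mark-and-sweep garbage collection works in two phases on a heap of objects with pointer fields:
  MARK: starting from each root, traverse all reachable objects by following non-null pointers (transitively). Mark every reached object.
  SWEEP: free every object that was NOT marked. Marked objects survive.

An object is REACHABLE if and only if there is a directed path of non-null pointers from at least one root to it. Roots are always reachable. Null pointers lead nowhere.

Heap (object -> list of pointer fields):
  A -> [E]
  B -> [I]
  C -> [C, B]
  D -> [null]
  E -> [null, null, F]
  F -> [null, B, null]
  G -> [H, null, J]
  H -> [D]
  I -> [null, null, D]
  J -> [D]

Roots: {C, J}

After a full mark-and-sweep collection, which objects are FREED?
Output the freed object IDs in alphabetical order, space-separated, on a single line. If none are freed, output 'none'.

Roots: C J
Mark C: refs=C B, marked=C
Mark J: refs=D, marked=C J
Mark B: refs=I, marked=B C J
Mark D: refs=null, marked=B C D J
Mark I: refs=null null D, marked=B C D I J
Unmarked (collected): A E F G H

Answer: A E F G H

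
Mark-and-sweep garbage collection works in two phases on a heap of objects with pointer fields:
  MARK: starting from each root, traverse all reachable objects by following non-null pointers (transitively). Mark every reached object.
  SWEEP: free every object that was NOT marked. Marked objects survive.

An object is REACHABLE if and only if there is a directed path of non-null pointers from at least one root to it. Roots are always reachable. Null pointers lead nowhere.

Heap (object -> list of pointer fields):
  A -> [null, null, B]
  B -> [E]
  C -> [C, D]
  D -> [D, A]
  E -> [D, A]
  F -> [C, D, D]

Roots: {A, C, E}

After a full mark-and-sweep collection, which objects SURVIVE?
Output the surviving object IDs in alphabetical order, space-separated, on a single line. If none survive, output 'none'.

Roots: A C E
Mark A: refs=null null B, marked=A
Mark C: refs=C D, marked=A C
Mark E: refs=D A, marked=A C E
Mark B: refs=E, marked=A B C E
Mark D: refs=D A, marked=A B C D E
Unmarked (collected): F

Answer: A B C D E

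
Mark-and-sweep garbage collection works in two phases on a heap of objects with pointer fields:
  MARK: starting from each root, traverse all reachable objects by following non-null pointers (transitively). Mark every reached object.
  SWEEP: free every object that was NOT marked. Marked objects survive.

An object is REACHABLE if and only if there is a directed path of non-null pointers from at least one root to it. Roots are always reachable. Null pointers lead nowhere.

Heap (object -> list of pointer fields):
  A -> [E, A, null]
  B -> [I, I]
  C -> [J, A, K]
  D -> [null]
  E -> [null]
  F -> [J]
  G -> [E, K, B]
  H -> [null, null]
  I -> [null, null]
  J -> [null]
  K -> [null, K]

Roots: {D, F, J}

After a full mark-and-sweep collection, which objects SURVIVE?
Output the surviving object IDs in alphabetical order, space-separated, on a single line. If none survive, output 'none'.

Roots: D F J
Mark D: refs=null, marked=D
Mark F: refs=J, marked=D F
Mark J: refs=null, marked=D F J
Unmarked (collected): A B C E G H I K

Answer: D F J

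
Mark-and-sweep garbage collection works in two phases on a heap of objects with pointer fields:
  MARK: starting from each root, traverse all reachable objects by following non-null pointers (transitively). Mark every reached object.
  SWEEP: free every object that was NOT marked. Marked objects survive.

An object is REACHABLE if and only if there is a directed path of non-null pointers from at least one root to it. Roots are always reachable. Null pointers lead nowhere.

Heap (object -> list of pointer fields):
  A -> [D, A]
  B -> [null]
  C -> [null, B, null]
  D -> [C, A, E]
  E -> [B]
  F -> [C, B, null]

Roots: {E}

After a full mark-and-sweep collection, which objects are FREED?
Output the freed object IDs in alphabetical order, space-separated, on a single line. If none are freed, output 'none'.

Answer: A C D F

Derivation:
Roots: E
Mark E: refs=B, marked=E
Mark B: refs=null, marked=B E
Unmarked (collected): A C D F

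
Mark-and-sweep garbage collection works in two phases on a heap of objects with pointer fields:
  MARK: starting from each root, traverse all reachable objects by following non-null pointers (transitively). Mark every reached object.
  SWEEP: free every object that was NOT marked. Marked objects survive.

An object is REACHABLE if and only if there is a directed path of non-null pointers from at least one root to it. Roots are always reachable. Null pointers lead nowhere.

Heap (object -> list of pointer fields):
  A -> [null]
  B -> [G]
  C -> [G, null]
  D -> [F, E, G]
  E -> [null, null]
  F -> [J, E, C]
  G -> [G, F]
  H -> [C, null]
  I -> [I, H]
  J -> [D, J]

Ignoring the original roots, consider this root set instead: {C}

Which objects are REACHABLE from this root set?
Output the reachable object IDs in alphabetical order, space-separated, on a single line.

Answer: C D E F G J

Derivation:
Roots: C
Mark C: refs=G null, marked=C
Mark G: refs=G F, marked=C G
Mark F: refs=J E C, marked=C F G
Mark J: refs=D J, marked=C F G J
Mark E: refs=null null, marked=C E F G J
Mark D: refs=F E G, marked=C D E F G J
Unmarked (collected): A B H I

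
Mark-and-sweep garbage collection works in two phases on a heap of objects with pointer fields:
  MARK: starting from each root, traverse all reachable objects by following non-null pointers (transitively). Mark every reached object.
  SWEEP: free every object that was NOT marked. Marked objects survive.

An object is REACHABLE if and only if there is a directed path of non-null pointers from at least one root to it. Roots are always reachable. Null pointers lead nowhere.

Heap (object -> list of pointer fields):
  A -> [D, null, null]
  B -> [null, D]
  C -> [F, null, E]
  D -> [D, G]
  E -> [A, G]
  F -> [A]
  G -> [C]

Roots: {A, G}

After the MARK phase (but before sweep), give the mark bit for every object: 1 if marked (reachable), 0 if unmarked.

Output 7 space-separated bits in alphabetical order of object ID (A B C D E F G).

Roots: A G
Mark A: refs=D null null, marked=A
Mark G: refs=C, marked=A G
Mark D: refs=D G, marked=A D G
Mark C: refs=F null E, marked=A C D G
Mark F: refs=A, marked=A C D F G
Mark E: refs=A G, marked=A C D E F G
Unmarked (collected): B

Answer: 1 0 1 1 1 1 1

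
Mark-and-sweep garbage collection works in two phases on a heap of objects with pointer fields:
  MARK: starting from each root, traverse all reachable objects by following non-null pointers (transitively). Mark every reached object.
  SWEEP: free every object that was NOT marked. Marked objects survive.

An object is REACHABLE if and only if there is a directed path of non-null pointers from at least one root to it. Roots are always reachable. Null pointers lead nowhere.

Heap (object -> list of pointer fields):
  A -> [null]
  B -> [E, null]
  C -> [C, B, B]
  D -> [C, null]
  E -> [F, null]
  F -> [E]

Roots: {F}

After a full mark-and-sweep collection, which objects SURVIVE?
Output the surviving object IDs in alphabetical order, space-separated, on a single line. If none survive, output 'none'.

Answer: E F

Derivation:
Roots: F
Mark F: refs=E, marked=F
Mark E: refs=F null, marked=E F
Unmarked (collected): A B C D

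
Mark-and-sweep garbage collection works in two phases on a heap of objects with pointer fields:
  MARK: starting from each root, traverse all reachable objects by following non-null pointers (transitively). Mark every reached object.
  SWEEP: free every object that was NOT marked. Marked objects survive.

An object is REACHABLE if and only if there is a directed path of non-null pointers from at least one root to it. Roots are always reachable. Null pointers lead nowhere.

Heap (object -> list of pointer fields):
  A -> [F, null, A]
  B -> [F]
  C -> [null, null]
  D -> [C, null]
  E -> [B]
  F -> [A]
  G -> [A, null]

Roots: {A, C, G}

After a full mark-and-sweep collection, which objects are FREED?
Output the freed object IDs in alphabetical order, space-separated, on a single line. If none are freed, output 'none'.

Roots: A C G
Mark A: refs=F null A, marked=A
Mark C: refs=null null, marked=A C
Mark G: refs=A null, marked=A C G
Mark F: refs=A, marked=A C F G
Unmarked (collected): B D E

Answer: B D E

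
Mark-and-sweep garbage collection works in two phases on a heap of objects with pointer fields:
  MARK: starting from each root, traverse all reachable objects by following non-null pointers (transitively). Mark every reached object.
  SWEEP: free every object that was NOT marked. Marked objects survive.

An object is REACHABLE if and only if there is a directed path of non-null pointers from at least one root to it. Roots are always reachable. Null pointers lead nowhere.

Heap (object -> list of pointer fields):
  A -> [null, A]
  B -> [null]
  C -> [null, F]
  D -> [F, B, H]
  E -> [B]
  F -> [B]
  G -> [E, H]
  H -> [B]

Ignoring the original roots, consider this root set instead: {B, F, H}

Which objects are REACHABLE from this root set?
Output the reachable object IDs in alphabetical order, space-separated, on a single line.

Roots: B F H
Mark B: refs=null, marked=B
Mark F: refs=B, marked=B F
Mark H: refs=B, marked=B F H
Unmarked (collected): A C D E G

Answer: B F H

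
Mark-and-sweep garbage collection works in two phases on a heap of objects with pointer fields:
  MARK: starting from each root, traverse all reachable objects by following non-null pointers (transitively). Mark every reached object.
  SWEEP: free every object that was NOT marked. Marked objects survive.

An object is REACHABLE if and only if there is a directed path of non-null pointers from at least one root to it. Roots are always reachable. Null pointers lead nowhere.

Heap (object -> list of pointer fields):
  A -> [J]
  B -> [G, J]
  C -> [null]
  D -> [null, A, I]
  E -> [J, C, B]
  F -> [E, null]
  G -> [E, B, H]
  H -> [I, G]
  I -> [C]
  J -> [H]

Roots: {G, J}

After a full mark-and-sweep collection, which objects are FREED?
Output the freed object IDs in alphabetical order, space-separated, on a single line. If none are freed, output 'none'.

Answer: A D F

Derivation:
Roots: G J
Mark G: refs=E B H, marked=G
Mark J: refs=H, marked=G J
Mark E: refs=J C B, marked=E G J
Mark B: refs=G J, marked=B E G J
Mark H: refs=I G, marked=B E G H J
Mark C: refs=null, marked=B C E G H J
Mark I: refs=C, marked=B C E G H I J
Unmarked (collected): A D F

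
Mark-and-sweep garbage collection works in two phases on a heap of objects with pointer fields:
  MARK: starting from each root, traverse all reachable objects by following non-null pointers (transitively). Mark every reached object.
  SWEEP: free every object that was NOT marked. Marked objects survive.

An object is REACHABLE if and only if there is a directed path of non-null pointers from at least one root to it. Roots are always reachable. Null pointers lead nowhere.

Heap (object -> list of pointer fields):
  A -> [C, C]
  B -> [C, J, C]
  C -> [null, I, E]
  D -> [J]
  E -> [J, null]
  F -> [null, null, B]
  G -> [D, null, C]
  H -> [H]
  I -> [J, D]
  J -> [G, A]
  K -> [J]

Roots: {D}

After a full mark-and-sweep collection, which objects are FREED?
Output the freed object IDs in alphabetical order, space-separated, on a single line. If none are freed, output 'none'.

Roots: D
Mark D: refs=J, marked=D
Mark J: refs=G A, marked=D J
Mark G: refs=D null C, marked=D G J
Mark A: refs=C C, marked=A D G J
Mark C: refs=null I E, marked=A C D G J
Mark I: refs=J D, marked=A C D G I J
Mark E: refs=J null, marked=A C D E G I J
Unmarked (collected): B F H K

Answer: B F H K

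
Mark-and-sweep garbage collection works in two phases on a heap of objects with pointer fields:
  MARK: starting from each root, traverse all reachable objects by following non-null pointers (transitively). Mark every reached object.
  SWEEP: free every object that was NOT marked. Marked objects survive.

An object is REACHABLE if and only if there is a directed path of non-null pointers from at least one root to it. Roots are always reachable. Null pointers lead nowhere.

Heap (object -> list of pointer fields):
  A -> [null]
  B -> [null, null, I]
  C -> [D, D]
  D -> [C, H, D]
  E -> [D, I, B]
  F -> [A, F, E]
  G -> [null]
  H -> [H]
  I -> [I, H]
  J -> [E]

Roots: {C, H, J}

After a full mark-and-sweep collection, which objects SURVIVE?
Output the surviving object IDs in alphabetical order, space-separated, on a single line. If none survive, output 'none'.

Answer: B C D E H I J

Derivation:
Roots: C H J
Mark C: refs=D D, marked=C
Mark H: refs=H, marked=C H
Mark J: refs=E, marked=C H J
Mark D: refs=C H D, marked=C D H J
Mark E: refs=D I B, marked=C D E H J
Mark I: refs=I H, marked=C D E H I J
Mark B: refs=null null I, marked=B C D E H I J
Unmarked (collected): A F G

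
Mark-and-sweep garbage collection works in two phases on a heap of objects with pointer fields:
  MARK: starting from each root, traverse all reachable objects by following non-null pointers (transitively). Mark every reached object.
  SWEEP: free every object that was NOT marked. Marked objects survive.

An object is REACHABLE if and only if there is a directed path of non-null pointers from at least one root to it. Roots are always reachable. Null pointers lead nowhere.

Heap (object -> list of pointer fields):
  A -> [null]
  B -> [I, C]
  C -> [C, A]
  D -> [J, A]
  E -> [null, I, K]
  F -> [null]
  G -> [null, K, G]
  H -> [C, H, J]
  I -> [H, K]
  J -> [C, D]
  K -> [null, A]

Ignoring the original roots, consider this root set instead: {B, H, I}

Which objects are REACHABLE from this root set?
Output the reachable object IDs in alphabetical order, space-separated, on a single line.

Answer: A B C D H I J K

Derivation:
Roots: B H I
Mark B: refs=I C, marked=B
Mark H: refs=C H J, marked=B H
Mark I: refs=H K, marked=B H I
Mark C: refs=C A, marked=B C H I
Mark J: refs=C D, marked=B C H I J
Mark K: refs=null A, marked=B C H I J K
Mark A: refs=null, marked=A B C H I J K
Mark D: refs=J A, marked=A B C D H I J K
Unmarked (collected): E F G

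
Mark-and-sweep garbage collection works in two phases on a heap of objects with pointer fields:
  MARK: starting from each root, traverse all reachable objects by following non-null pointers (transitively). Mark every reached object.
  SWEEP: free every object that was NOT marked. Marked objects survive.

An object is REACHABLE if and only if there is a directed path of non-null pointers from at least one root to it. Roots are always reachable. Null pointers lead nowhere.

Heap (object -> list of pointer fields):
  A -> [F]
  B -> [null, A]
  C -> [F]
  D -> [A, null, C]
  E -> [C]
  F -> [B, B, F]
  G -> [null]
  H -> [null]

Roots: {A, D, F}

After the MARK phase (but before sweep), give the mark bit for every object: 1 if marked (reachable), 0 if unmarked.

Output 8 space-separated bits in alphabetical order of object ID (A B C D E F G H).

Answer: 1 1 1 1 0 1 0 0

Derivation:
Roots: A D F
Mark A: refs=F, marked=A
Mark D: refs=A null C, marked=A D
Mark F: refs=B B F, marked=A D F
Mark C: refs=F, marked=A C D F
Mark B: refs=null A, marked=A B C D F
Unmarked (collected): E G H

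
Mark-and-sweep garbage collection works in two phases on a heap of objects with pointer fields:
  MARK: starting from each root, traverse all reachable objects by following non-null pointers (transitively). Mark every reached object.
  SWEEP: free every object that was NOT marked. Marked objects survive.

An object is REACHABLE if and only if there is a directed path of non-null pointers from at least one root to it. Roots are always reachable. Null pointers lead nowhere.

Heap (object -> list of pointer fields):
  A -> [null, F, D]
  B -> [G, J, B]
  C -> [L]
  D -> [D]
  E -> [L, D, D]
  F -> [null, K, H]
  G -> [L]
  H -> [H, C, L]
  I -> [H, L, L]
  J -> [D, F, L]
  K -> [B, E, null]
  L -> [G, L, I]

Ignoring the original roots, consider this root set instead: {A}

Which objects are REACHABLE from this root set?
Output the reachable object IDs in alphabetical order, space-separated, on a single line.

Answer: A B C D E F G H I J K L

Derivation:
Roots: A
Mark A: refs=null F D, marked=A
Mark F: refs=null K H, marked=A F
Mark D: refs=D, marked=A D F
Mark K: refs=B E null, marked=A D F K
Mark H: refs=H C L, marked=A D F H K
Mark B: refs=G J B, marked=A B D F H K
Mark E: refs=L D D, marked=A B D E F H K
Mark C: refs=L, marked=A B C D E F H K
Mark L: refs=G L I, marked=A B C D E F H K L
Mark G: refs=L, marked=A B C D E F G H K L
Mark J: refs=D F L, marked=A B C D E F G H J K L
Mark I: refs=H L L, marked=A B C D E F G H I J K L
Unmarked (collected): (none)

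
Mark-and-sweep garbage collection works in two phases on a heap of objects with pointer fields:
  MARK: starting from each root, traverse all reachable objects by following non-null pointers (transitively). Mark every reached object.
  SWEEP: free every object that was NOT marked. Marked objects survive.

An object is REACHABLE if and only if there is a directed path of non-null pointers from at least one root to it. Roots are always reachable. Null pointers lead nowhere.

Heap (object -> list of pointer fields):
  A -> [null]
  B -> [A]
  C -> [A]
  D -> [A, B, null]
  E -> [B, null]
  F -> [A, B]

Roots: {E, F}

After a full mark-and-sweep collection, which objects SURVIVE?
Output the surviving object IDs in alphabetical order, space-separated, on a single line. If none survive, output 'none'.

Answer: A B E F

Derivation:
Roots: E F
Mark E: refs=B null, marked=E
Mark F: refs=A B, marked=E F
Mark B: refs=A, marked=B E F
Mark A: refs=null, marked=A B E F
Unmarked (collected): C D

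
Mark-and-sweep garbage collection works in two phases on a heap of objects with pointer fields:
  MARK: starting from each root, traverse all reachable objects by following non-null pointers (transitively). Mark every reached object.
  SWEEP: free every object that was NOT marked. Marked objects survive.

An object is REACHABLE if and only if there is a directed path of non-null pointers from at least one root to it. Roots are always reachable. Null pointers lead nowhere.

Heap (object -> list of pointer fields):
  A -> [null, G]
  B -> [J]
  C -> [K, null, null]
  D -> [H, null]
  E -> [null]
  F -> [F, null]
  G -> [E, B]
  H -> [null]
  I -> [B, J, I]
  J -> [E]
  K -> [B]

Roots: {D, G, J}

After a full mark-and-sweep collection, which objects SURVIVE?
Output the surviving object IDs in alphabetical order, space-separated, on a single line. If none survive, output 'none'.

Answer: B D E G H J

Derivation:
Roots: D G J
Mark D: refs=H null, marked=D
Mark G: refs=E B, marked=D G
Mark J: refs=E, marked=D G J
Mark H: refs=null, marked=D G H J
Mark E: refs=null, marked=D E G H J
Mark B: refs=J, marked=B D E G H J
Unmarked (collected): A C F I K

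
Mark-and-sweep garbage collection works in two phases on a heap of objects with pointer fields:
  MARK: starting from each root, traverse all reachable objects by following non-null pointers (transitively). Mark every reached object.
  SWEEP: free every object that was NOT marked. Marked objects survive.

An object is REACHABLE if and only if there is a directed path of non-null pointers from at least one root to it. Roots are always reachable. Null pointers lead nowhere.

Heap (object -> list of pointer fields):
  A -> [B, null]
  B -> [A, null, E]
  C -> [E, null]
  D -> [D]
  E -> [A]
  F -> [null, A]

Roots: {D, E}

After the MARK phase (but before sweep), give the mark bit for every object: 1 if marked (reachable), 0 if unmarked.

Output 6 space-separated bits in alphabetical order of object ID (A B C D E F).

Answer: 1 1 0 1 1 0

Derivation:
Roots: D E
Mark D: refs=D, marked=D
Mark E: refs=A, marked=D E
Mark A: refs=B null, marked=A D E
Mark B: refs=A null E, marked=A B D E
Unmarked (collected): C F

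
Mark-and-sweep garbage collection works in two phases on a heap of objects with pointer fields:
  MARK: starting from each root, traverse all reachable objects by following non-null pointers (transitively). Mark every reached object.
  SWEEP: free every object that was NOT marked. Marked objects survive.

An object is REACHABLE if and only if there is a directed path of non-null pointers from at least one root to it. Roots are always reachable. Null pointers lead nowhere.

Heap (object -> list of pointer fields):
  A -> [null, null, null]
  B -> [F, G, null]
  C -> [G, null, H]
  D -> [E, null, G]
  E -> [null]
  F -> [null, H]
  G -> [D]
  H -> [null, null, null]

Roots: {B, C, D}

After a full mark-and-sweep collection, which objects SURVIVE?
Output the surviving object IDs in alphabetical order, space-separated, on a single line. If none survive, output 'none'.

Roots: B C D
Mark B: refs=F G null, marked=B
Mark C: refs=G null H, marked=B C
Mark D: refs=E null G, marked=B C D
Mark F: refs=null H, marked=B C D F
Mark G: refs=D, marked=B C D F G
Mark H: refs=null null null, marked=B C D F G H
Mark E: refs=null, marked=B C D E F G H
Unmarked (collected): A

Answer: B C D E F G H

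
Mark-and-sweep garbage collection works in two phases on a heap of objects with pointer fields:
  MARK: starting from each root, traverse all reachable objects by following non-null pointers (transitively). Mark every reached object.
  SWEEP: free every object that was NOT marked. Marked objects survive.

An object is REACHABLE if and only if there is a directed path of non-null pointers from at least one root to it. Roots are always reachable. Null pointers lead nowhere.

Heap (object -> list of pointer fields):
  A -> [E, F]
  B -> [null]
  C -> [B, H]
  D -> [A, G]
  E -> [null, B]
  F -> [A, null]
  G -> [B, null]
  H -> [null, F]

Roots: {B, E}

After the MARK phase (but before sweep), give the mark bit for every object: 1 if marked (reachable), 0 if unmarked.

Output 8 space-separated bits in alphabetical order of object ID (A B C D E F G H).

Answer: 0 1 0 0 1 0 0 0

Derivation:
Roots: B E
Mark B: refs=null, marked=B
Mark E: refs=null B, marked=B E
Unmarked (collected): A C D F G H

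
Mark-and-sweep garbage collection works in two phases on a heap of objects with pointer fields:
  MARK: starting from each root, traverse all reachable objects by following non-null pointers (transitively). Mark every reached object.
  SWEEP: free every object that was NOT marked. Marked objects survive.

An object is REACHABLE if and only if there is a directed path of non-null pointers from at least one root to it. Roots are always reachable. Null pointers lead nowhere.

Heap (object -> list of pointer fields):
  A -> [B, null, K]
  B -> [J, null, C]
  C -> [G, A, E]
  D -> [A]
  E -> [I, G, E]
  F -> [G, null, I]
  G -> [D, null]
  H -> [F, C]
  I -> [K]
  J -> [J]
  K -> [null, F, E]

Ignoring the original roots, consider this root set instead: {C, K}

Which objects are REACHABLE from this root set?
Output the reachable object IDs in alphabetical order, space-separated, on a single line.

Answer: A B C D E F G I J K

Derivation:
Roots: C K
Mark C: refs=G A E, marked=C
Mark K: refs=null F E, marked=C K
Mark G: refs=D null, marked=C G K
Mark A: refs=B null K, marked=A C G K
Mark E: refs=I G E, marked=A C E G K
Mark F: refs=G null I, marked=A C E F G K
Mark D: refs=A, marked=A C D E F G K
Mark B: refs=J null C, marked=A B C D E F G K
Mark I: refs=K, marked=A B C D E F G I K
Mark J: refs=J, marked=A B C D E F G I J K
Unmarked (collected): H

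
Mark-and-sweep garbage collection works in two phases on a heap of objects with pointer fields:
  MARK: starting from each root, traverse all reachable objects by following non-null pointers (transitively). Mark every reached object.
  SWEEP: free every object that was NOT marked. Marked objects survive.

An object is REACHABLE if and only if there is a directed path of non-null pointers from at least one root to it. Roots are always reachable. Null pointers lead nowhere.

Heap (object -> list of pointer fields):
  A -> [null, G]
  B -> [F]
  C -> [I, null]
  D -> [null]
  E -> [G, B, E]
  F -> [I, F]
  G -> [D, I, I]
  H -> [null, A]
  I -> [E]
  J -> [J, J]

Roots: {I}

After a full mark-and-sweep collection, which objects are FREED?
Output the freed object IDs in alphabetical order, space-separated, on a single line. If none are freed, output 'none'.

Roots: I
Mark I: refs=E, marked=I
Mark E: refs=G B E, marked=E I
Mark G: refs=D I I, marked=E G I
Mark B: refs=F, marked=B E G I
Mark D: refs=null, marked=B D E G I
Mark F: refs=I F, marked=B D E F G I
Unmarked (collected): A C H J

Answer: A C H J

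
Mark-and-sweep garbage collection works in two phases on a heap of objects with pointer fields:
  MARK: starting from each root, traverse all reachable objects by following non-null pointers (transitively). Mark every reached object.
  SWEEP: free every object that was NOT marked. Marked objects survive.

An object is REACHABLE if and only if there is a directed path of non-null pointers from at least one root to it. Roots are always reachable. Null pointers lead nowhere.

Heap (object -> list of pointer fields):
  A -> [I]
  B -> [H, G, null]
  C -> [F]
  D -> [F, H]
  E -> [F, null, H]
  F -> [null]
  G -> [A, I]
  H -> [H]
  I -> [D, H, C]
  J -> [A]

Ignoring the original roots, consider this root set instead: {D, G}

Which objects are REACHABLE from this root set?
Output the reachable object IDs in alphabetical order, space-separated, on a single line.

Roots: D G
Mark D: refs=F H, marked=D
Mark G: refs=A I, marked=D G
Mark F: refs=null, marked=D F G
Mark H: refs=H, marked=D F G H
Mark A: refs=I, marked=A D F G H
Mark I: refs=D H C, marked=A D F G H I
Mark C: refs=F, marked=A C D F G H I
Unmarked (collected): B E J

Answer: A C D F G H I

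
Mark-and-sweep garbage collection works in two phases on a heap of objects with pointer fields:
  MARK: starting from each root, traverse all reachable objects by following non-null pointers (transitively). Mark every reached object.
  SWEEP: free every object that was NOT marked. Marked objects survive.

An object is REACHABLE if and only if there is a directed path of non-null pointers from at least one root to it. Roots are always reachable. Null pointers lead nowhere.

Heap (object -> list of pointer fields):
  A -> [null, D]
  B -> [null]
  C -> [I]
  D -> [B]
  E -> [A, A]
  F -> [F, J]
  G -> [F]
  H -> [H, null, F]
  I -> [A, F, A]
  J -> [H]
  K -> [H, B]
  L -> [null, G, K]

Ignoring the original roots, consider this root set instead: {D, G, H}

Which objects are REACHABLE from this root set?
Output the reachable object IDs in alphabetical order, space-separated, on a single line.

Answer: B D F G H J

Derivation:
Roots: D G H
Mark D: refs=B, marked=D
Mark G: refs=F, marked=D G
Mark H: refs=H null F, marked=D G H
Mark B: refs=null, marked=B D G H
Mark F: refs=F J, marked=B D F G H
Mark J: refs=H, marked=B D F G H J
Unmarked (collected): A C E I K L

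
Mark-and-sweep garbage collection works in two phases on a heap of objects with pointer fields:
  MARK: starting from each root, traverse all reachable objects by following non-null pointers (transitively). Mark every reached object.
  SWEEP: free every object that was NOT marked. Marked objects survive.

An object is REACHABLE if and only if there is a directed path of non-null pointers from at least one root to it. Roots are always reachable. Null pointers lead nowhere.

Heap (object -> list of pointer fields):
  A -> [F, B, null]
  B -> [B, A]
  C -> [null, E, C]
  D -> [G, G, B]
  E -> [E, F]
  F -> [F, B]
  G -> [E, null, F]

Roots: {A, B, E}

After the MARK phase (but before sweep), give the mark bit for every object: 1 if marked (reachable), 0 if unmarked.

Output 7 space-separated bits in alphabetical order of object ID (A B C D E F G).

Roots: A B E
Mark A: refs=F B null, marked=A
Mark B: refs=B A, marked=A B
Mark E: refs=E F, marked=A B E
Mark F: refs=F B, marked=A B E F
Unmarked (collected): C D G

Answer: 1 1 0 0 1 1 0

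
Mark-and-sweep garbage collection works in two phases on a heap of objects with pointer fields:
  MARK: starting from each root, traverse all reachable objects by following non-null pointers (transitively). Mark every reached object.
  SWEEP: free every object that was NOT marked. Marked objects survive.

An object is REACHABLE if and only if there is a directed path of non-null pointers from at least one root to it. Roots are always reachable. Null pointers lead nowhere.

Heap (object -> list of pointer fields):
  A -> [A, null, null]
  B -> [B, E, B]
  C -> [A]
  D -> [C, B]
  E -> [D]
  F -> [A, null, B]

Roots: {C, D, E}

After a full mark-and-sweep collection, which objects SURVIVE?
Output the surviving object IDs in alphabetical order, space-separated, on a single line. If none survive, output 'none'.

Answer: A B C D E

Derivation:
Roots: C D E
Mark C: refs=A, marked=C
Mark D: refs=C B, marked=C D
Mark E: refs=D, marked=C D E
Mark A: refs=A null null, marked=A C D E
Mark B: refs=B E B, marked=A B C D E
Unmarked (collected): F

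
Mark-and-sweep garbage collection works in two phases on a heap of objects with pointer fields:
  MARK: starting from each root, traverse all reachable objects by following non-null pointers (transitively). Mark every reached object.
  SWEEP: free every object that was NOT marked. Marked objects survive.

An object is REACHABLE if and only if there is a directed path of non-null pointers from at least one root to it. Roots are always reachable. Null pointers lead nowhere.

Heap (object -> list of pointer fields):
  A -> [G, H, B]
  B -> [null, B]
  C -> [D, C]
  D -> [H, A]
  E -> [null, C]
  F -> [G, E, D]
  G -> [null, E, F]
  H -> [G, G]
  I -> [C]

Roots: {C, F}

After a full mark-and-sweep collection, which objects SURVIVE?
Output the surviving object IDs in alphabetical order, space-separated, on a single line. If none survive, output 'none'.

Answer: A B C D E F G H

Derivation:
Roots: C F
Mark C: refs=D C, marked=C
Mark F: refs=G E D, marked=C F
Mark D: refs=H A, marked=C D F
Mark G: refs=null E F, marked=C D F G
Mark E: refs=null C, marked=C D E F G
Mark H: refs=G G, marked=C D E F G H
Mark A: refs=G H B, marked=A C D E F G H
Mark B: refs=null B, marked=A B C D E F G H
Unmarked (collected): I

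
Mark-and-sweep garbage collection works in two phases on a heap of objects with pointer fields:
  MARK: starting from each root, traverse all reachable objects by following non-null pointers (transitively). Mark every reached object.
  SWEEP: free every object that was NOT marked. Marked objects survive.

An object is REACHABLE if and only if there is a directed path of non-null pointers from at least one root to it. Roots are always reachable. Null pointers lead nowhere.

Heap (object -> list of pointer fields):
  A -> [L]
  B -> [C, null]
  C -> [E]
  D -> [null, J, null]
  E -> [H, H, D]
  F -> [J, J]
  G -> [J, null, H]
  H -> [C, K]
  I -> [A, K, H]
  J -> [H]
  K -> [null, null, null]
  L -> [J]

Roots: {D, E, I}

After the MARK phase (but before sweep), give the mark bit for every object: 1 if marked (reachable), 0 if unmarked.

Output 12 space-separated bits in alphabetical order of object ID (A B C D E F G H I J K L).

Roots: D E I
Mark D: refs=null J null, marked=D
Mark E: refs=H H D, marked=D E
Mark I: refs=A K H, marked=D E I
Mark J: refs=H, marked=D E I J
Mark H: refs=C K, marked=D E H I J
Mark A: refs=L, marked=A D E H I J
Mark K: refs=null null null, marked=A D E H I J K
Mark C: refs=E, marked=A C D E H I J K
Mark L: refs=J, marked=A C D E H I J K L
Unmarked (collected): B F G

Answer: 1 0 1 1 1 0 0 1 1 1 1 1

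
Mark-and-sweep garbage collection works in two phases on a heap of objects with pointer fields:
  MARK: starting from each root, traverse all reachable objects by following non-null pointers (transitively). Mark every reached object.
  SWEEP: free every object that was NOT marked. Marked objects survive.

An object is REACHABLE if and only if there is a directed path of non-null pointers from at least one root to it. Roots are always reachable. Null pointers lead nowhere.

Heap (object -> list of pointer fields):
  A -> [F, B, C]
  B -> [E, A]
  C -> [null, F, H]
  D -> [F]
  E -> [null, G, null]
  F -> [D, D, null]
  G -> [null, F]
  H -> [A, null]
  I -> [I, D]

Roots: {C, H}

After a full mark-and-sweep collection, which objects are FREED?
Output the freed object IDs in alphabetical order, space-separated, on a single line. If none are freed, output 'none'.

Roots: C H
Mark C: refs=null F H, marked=C
Mark H: refs=A null, marked=C H
Mark F: refs=D D null, marked=C F H
Mark A: refs=F B C, marked=A C F H
Mark D: refs=F, marked=A C D F H
Mark B: refs=E A, marked=A B C D F H
Mark E: refs=null G null, marked=A B C D E F H
Mark G: refs=null F, marked=A B C D E F G H
Unmarked (collected): I

Answer: I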